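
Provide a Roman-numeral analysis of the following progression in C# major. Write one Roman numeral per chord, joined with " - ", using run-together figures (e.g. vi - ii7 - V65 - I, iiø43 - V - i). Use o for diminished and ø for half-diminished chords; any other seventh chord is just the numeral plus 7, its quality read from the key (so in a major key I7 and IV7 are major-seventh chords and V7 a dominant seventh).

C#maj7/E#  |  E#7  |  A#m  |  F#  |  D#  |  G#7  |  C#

I65 - V7/vi - vi - IV - V/V - V7 - I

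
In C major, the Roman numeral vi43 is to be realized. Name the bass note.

E

vi in C major has root A; the chord is A-C-E-G.
The figure 43 means second inversion — the fifth is in the bass.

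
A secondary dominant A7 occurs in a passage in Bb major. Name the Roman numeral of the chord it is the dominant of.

The chord is a dominant seventh chord on A.
A dominant resolves down a perfect fifth: A → D. In Bb major, D is scale degree 3, i.e. iii.

iii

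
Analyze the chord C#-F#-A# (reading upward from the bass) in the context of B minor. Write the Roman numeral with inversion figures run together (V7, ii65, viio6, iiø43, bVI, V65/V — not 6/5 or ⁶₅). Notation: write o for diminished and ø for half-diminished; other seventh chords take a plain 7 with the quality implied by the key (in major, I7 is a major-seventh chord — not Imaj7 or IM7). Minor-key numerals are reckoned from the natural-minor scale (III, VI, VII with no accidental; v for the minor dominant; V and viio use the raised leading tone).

V64

Stacked in thirds the chord is F#-A#-C#: a major triad on F#.
F# is scale degree 5 in B minor, and a major triad on that degree is written V.
With C# in the bass the chord is in second inversion, so the figured bass is 64.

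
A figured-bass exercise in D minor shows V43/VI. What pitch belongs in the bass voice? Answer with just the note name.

C

The applied chord V43/VI is rooted on F: F-A-C-Eb.
The figure 43 means second inversion — the fifth is in the bass.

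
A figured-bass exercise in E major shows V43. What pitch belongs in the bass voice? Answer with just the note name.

F#

V in E major has root B; the chord is B-D#-F#-A.
The figure 43 means second inversion — the fifth is in the bass.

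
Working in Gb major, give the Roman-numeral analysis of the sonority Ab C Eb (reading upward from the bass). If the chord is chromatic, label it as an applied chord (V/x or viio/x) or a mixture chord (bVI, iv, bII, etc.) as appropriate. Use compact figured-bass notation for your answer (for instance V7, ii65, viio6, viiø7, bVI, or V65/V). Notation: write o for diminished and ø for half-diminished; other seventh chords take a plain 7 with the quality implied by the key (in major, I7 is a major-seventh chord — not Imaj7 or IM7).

V/V

The pitches Ab-C-Eb form a major triad rooted on Ab.
Ab is not a diatonic chord root with this quality in Gb major, but it lies a perfect fifth above Db (V), so the chord functions as an applied dominant of V.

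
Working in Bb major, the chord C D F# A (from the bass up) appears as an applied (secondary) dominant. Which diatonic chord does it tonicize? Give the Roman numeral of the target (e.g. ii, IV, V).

The chord is a dominant seventh chord on D.
A dominant resolves down a perfect fifth: D → G. In Bb major, G is scale degree 6, i.e. vi.

vi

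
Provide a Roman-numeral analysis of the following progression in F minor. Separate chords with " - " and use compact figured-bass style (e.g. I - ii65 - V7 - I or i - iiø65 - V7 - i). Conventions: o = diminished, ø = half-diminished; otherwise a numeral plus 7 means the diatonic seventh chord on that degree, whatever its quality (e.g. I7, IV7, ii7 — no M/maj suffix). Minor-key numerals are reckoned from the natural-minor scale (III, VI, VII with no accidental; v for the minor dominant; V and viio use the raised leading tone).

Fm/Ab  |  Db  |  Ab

i6 - VI - III

Fm/Ab: minor triad on F = scale degree 1 → i6.
Db: root Db is the submediant; major triad there is VI.
Ab: major triad on Ab = scale degree 3 → III.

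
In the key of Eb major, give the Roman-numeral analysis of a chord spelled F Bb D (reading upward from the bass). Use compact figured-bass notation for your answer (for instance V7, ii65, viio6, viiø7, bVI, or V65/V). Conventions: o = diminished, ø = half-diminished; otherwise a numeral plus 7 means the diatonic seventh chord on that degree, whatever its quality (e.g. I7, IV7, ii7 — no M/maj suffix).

V64

Stacked in thirds the chord is Bb-D-F: a major triad on Bb.
In Eb major, Bb is the dominant; the diatonic major triad there is V.
With F in the bass the chord is in second inversion, so the figured bass is 64.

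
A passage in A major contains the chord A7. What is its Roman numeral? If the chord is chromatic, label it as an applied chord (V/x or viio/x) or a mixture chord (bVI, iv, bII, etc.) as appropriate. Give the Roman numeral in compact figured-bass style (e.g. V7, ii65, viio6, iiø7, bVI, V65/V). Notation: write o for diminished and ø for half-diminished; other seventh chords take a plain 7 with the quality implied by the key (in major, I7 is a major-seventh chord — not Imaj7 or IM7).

The pitches A-C#-E-G form a dominant seventh chord rooted on A.
A is not a diatonic chord root with this quality in A major, but it lies a perfect fifth above D (IV), so the chord functions as an applied dominant of IV.

V7/IV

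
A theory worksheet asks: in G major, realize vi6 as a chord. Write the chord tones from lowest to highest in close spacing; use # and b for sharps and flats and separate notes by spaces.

In G major, scale degree 6 is E, and the diatonic chord built there is a minor triad.
That chord is spelled E-G-B.
With the 6 figure the chord is in first inversion; from the bass G upward in close position it reads G-B-E.

G B E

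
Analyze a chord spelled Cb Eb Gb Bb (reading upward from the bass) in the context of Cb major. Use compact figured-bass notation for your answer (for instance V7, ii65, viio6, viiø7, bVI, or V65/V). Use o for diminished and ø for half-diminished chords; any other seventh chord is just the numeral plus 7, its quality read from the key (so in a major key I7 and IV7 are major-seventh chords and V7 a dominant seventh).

I7

Stacked in thirds the chord is Cb-Eb-Gb-Bb: a major seventh chord on Cb.
In Cb major, Cb is the tonic; the diatonic major seventh chord there is I7.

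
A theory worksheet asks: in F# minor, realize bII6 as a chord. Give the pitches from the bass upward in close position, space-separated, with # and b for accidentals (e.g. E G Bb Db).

bII6 is the Neapolitan sixth — a major triad on the lowered second degree, here in its customary first inversion. In F# minor that root is G.
So the chord is G-B-D.
The figured bass 6 indicates first inversion, placing the third (B) in the bass: B-D-G.

B D G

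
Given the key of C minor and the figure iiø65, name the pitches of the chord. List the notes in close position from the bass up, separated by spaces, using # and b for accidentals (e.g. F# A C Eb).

In C minor, the second degree is D, and the diatonic chord built there is a half-diminished seventh chord.
Stacking thirds from D gives D-F-Ab-C.
With the 65 figure the chord is in first inversion; from the bass F upward in close position it reads F-Ab-C-D.

F Ab C D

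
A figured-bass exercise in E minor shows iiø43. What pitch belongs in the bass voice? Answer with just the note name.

C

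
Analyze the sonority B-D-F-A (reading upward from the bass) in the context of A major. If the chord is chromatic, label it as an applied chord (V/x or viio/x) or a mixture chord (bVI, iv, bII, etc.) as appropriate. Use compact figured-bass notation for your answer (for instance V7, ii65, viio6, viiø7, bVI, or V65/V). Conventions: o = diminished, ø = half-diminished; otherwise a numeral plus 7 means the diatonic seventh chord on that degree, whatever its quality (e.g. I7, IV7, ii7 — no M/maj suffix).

Stacked in thirds the chord is B-D-F-A: a half-diminished seventh chord on B.
B is the second degree of A major. This is the half-diminished supertonic seventh, borrowed from the parallel minor.

iiø7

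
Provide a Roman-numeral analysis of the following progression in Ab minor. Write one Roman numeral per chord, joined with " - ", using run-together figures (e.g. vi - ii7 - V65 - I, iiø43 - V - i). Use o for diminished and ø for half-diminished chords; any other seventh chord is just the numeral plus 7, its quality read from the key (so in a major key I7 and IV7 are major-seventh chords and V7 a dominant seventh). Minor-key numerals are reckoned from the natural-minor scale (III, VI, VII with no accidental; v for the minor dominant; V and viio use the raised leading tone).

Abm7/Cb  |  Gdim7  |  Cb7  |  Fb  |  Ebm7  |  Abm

Abm7/Cb: root Ab is the tonic; minor seventh chord there is i65.
Gdim7 has root G, degree 7 in Ab minor, so viio7.
Cb7: a dominant seventh chord on Cb, the applied dominant of VI → V7/VI.
Fb: root Fb is the submediant; major triad there is VI.
Ebm7: root Eb is the dominant; minor seventh chord there is v7.
Abm has root Ab, degree 1 in Ab minor, so i.

i65 - viio7 - V7/VI - VI - v7 - i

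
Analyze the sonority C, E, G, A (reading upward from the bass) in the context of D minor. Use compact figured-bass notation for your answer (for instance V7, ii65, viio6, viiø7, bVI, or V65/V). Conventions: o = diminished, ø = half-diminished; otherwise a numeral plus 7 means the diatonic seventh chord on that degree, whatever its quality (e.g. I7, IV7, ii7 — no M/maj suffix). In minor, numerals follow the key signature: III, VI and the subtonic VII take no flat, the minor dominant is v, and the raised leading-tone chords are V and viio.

v65

Stacked in thirds the chord is A-C-E-G: a minor seventh chord on A.
In D minor, A is the dominant; the diatonic minor seventh chord there is v7.
With C in the bass the chord is in first inversion, so the figured bass is 65.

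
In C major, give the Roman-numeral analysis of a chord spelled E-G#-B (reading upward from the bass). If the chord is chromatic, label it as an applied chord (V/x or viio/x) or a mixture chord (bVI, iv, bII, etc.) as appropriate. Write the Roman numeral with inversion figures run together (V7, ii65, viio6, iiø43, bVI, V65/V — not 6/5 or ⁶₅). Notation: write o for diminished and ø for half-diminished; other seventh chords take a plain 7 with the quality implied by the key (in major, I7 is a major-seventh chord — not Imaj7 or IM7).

Stacked in thirds the chord is E-G#-B: a major triad on E.
E is not a diatonic chord root with this quality in C major, but it lies a perfect fifth above A (vi), so the chord functions as an applied dominant of vi.

V/vi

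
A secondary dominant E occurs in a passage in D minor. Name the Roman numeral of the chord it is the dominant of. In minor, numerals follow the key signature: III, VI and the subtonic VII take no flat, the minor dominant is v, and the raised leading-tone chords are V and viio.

V

The chord is a major triad on E.
A dominant resolves down a perfect fifth: E → A. In D minor, A is scale degree 5, i.e. V.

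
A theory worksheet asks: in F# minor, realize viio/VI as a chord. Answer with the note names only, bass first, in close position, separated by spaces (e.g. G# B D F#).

C# E G

viio/VI is a secondary leading-tone chord. The target VI is D in F# minor; the applied chord is rooted a semitone below, on C#.
Building a diminished triad on C# gives C#-E-G.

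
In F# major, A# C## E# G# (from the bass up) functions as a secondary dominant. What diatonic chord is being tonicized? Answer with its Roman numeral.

The chord is a dominant seventh chord on A#.
A dominant resolves down a perfect fifth: A# → D#. In F# major, D# is scale degree 6, i.e. vi.

vi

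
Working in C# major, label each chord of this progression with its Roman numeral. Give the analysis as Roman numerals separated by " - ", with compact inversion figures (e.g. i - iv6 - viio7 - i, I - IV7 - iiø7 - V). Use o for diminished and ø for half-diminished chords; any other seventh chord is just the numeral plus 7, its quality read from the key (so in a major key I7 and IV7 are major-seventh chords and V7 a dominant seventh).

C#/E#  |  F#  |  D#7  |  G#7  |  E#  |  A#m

C#/E#: root C# is the tonic; major triad there is I6.
F#: major triad on F# = scale degree 4 → IV.
D#7 is the secondary dominant of V (dominant seventh chord on D#): V7/V.
G#7 has root G#, degree 5 in C# major, so V7.
E# is the secondary dominant of vi (major triad on E#): V/vi.
A#m: minor triad on A# = scale degree 6 → vi.

I6 - IV - V7/V - V7 - V/vi - vi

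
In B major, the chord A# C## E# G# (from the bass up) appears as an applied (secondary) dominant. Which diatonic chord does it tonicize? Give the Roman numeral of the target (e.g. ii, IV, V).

iii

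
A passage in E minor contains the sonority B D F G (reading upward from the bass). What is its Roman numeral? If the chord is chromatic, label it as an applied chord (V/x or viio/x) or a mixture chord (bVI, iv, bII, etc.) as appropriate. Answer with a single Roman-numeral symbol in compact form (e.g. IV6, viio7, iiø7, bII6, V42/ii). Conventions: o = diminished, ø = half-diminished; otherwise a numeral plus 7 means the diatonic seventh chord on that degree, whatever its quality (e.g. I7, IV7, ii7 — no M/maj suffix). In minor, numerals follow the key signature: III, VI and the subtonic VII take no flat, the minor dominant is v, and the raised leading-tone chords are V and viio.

Stacked in thirds the chord is G-B-D-F: a dominant seventh chord on G.
G is not a diatonic chord root with this quality in E minor, but it lies a perfect fifth above C (VI), so the chord functions as an applied dominant of VI.
With B in the bass the chord is in first inversion, so the figured bass is 65.

V65/VI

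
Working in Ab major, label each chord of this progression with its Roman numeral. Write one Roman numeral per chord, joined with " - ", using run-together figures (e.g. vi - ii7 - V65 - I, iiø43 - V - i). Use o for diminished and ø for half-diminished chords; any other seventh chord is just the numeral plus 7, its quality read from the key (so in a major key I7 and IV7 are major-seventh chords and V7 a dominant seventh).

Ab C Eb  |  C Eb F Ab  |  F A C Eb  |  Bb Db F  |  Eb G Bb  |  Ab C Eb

I - vi43 - V7/ii - ii - V - I

Ab-C-Eb: root Ab is the tonic; major triad there is I.
C-Eb-F-Ab: root F is the submediant; minor seventh chord there is vi43.
F-A-C-Eb is the secondary dominant of ii (dominant seventh chord on F): V7/ii.
Bb-Db-F: root Bb is the supertonic; minor triad there is ii.
Eb-G-Bb: root Eb is the dominant; major triad there is V.
Ab-C-Eb: major triad on Ab = scale degree 1 → I.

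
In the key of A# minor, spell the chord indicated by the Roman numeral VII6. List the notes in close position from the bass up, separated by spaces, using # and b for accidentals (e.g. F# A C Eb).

B# D# G#

The numeral's case and figure indicate a major triad. In A# minor its root, scale degree 7, is G#.
That chord is spelled G#-B#-D#.
With the 6 figure the chord is in first inversion; from the bass B# upward in close position it reads B#-D#-G#.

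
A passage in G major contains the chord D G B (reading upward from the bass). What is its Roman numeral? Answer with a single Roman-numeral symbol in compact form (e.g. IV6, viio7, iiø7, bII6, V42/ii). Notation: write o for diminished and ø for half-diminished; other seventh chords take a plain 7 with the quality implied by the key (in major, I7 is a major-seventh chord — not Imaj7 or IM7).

The pitches G-B-D form a major triad rooted on G.
In G major, G is the tonic; the diatonic major triad there is I.
With D in the bass the chord is in second inversion, so the figured bass is 64.

I64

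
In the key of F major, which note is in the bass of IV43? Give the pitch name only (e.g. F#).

F

IV in F major has root Bb; the chord is Bb-D-F-A.
The figure 43 means second inversion — the fifth is in the bass.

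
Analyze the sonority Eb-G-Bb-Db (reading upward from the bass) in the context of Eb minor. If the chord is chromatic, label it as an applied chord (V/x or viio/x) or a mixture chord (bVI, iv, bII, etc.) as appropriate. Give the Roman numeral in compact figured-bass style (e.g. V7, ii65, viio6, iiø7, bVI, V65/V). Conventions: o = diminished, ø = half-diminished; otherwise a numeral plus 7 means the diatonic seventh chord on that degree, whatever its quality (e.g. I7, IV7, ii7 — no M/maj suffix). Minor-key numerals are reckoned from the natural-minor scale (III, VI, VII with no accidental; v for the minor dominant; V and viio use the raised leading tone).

V7/iv

Stacked in thirds the chord is Eb-G-Bb-Db: a dominant seventh chord on Eb.
Eb is not a diatonic chord root with this quality in Eb minor, but it lies a perfect fifth above Ab (iv), so the chord functions as an applied dominant of iv.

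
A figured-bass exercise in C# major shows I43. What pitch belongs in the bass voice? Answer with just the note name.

I in C# major has root C#; the chord is C#-E#-G#-B#.
The figure 43 means second inversion — the fifth is in the bass.

G#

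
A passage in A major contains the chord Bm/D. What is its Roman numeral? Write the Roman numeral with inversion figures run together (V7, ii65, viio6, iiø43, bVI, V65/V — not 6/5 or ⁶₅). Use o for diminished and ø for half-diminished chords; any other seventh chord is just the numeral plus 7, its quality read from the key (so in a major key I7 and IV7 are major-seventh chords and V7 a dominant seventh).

ii6

Stacked in thirds the chord is B-D-F#: a minor triad on B.
In A major, B is the supertonic; the diatonic minor triad there is ii.
With D in the bass the chord is in first inversion, so the figured bass is 6.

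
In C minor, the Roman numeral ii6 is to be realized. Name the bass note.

ii in C minor has root D; the chord is D-F-A.
The figure 6 means first inversion — the third is in the bass.

F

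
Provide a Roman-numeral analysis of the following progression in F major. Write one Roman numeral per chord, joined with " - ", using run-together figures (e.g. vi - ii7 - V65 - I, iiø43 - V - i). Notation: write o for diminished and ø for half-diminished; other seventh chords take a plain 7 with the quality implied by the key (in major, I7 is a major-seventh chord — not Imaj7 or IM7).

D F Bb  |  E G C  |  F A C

D-F-Bb: root Bb is the subdominant; major triad there is IV6.
E-G-C: root C is the dominant; major triad there is V6.
F-A-C: root F is the tonic; major triad there is I.

IV6 - V6 - I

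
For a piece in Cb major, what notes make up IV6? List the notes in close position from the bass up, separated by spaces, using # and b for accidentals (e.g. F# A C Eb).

The numeral's case and figure indicate a major triad. In Cb major its root, the fourth degree, is Fb.
Stacking thirds from Fb gives Fb-Ab-Cb.
With the 6 figure the chord is in first inversion; from the bass Ab upward in close position it reads Ab-Cb-Fb.

Ab Cb Fb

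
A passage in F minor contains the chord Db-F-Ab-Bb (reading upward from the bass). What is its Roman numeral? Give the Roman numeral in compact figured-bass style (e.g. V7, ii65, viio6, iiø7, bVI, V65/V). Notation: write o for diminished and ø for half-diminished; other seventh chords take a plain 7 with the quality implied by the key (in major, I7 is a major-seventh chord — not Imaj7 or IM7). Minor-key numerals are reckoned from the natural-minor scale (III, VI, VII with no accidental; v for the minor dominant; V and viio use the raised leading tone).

iv65

Stacked in thirds the chord is Bb-Db-F-Ab: a minor seventh chord on Bb.
In F minor, Bb is the subdominant; the diatonic minor seventh chord there is iv7.
With Db in the bass the chord is in first inversion, so the figured bass is 65.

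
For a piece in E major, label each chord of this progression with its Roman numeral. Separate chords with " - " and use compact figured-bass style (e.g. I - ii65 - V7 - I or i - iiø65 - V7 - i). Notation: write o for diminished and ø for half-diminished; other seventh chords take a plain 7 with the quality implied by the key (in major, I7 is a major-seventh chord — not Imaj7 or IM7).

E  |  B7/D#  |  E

E: major triad on E = scale degree 1 → I.
B7/D# has root B, degree 5 in E major, so V65.
E: major triad on E = scale degree 1 → I.

I - V65 - I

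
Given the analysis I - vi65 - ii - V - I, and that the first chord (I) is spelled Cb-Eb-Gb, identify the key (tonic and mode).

The chord Cb is a major triad rooted on Cb; its label is I.
If Cb is scale degree 1 and the mode makes that degree carry a major triad, the tonic is Cb and the mode is major.

Cb major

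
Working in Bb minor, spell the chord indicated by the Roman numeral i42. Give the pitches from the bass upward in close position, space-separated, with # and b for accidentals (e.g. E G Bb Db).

Ab Bb Db F

The numeral's case and figure indicate a minor seventh chord. In Bb minor its root, the first degree, is Bb.
Stacking thirds from Bb gives Bb-Db-F-Ab.
The figured bass 42 indicates third inversion, placing the seventh (Ab) in the bass: Ab-Bb-Db-F.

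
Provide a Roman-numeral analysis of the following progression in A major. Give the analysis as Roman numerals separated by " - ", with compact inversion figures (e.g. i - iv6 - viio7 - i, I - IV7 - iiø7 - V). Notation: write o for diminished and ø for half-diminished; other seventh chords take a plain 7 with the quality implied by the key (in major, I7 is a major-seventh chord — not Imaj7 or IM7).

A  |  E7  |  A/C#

A: major triad on A = scale degree 1 → I.
E7 has root E, degree 5 in A major, so V7.
A/C#: root A is the tonic; major triad there is I6.

I - V7 - I6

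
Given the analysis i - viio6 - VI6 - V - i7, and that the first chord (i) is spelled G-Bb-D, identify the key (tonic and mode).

G minor

i is given as G-Bb-D — a minor triad with root G.
If G is scale degree 1 and the mode makes that degree carry a minor triad, the tonic is G and the mode is minor.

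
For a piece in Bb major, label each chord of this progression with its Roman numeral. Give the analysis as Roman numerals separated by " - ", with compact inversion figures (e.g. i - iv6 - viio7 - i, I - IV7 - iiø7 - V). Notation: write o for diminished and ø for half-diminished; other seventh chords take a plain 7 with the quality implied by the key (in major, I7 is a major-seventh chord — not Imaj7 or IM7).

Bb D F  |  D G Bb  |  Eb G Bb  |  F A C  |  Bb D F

Bb-D-F: root Bb is the tonic; major triad there is I.
D-G-Bb: root G is the submediant; minor triad there is vi64.
Eb-G-Bb: major triad on Eb = scale degree 4 → IV.
F-A-C: major triad on F = scale degree 5 → V.
Bb-D-F: root Bb is the tonic; major triad there is I.

I - vi64 - IV - V - I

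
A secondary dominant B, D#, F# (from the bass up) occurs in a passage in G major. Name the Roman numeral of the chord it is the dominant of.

The chord is a major triad on B.
A dominant resolves down a perfect fifth: B → E. In G major, E is scale degree 6, i.e. vi.

vi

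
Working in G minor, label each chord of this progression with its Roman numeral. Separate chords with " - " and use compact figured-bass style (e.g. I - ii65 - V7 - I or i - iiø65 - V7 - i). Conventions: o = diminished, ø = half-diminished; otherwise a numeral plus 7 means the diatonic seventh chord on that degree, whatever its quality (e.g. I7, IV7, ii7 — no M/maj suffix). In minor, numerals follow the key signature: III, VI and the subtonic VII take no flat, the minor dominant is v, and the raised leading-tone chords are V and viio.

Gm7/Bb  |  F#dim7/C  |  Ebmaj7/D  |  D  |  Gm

i65 - viio43 - VI42 - V - i

Gm7/Bb has root G, degree 1 in G minor, so i65.
F#dim7/C: root F# is the leading tone; fully diminished seventh chord there is viio43.
Ebmaj7/D has root Eb, degree 6 in G minor, so VI42.
D: major triad on D = scale degree 5 → V.
Gm: root G is the tonic; minor triad there is i.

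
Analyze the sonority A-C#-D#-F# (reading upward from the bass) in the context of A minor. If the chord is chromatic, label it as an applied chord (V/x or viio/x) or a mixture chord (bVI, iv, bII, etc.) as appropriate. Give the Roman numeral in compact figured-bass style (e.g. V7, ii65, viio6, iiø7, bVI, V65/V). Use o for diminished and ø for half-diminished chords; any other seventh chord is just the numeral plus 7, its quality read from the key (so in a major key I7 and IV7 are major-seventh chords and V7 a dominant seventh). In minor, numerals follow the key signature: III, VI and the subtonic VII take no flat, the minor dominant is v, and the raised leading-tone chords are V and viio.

viiø43/V

The pitches D#-F#-A-C# form a half-diminished seventh chord rooted on D#.
D# sits a half step below E (V in A minor); a diminished chord there is the applied leading-tone chord of V.
With A in the bass the chord is in second inversion, so the figured bass is 43.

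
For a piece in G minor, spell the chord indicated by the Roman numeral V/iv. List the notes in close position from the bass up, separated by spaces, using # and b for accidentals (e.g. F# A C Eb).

G B D

The slash means an applied dominant: we want the dominant of iv. In G minor, iv is C minor, and its dominant is built on G.
Building a major triad on G gives G-B-D.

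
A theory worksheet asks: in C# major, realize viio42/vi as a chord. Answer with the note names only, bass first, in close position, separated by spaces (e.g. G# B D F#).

F# G## B# D#

viio42/vi is a secondary leading-tone chord. The target vi is A# in C# major; the applied chord is rooted a semitone below, on G##.
Building a fully diminished seventh chord on G## gives G##-B#-D#-F#.
The figured bass 42 indicates third inversion, placing the seventh (F#) in the bass: F#-G##-B#-D#.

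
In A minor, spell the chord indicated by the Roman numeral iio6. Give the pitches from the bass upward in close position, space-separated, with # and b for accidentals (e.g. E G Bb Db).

The numeral's case and figure indicate a diminished triad. In A minor its root, the supertonic, is B.
That chord is spelled B-D-F.
With the 6 figure the chord is in first inversion; from the bass D upward in close position it reads D-F-B.

D F B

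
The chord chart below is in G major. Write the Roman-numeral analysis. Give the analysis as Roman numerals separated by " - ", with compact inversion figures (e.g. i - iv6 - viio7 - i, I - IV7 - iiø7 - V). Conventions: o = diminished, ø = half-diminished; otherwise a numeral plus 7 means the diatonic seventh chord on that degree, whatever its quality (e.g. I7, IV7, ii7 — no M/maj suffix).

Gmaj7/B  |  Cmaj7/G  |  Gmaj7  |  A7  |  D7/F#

Gmaj7/B: root G is the tonic; major seventh chord there is I65.
Cmaj7/G has root C, degree 4 in G major, so IV43.
Gmaj7 has root G, degree 1 in G major, so I7.
A7: a dominant seventh chord on A, the applied dominant of V → V7/V.
D7/F#: root D is the dominant; dominant seventh chord there is V65.

I65 - IV43 - I7 - V7/V - V65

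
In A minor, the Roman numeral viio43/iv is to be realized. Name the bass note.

G

The applied chord viio43/iv is rooted on C#: C#-E-G-Bb.
The figure 43 means second inversion — the fifth is in the bass.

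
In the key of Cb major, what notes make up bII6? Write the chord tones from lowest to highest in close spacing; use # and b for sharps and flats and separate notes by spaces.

Fb Abb Dbb

Scale degree 2 in Cb major is Db; lowering it a half step gives Dbb. bII6 is the Neapolitan sixth — a major triad on the lowered second degree, here in its customary first inversion.
So the chord is Dbb-Fb-Abb, a major triad.
With the 6 figure the chord is in first inversion; from the bass Fb upward in close position it reads Fb-Abb-Dbb.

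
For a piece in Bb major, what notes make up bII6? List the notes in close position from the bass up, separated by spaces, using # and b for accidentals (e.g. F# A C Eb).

Eb Gb Cb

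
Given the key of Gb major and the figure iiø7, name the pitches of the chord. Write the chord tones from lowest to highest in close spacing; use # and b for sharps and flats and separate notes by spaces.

Ab Cb Ebb Gb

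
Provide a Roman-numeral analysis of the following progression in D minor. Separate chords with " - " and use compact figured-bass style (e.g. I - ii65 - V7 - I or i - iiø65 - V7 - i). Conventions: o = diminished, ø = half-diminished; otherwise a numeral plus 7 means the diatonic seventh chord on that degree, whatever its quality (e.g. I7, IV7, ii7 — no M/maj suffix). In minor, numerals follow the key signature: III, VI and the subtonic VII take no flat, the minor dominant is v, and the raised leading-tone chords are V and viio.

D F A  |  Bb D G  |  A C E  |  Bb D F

i - iv6 - v - VI

D-F-A: root D is the tonic; minor triad there is i.
Bb-D-G: root G is the subdominant; minor triad there is iv6.
A-C-E: minor triad on A = scale degree 5 → v.
Bb-D-F: major triad on Bb = scale degree 6 → VI.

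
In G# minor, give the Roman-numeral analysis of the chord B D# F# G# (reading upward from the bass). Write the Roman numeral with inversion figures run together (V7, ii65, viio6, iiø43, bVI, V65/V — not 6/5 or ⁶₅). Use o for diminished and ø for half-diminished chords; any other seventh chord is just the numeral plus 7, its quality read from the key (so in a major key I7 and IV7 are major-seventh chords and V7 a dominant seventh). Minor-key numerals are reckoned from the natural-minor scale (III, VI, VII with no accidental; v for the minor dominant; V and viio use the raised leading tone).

Stacked in thirds the chord is G#-B-D#-F#: a minor seventh chord on G#.
G# is scale degree 1 in G# minor, and a minor seventh chord on that degree is written i7.
With B in the bass the chord is in first inversion, so the figured bass is 65.

i65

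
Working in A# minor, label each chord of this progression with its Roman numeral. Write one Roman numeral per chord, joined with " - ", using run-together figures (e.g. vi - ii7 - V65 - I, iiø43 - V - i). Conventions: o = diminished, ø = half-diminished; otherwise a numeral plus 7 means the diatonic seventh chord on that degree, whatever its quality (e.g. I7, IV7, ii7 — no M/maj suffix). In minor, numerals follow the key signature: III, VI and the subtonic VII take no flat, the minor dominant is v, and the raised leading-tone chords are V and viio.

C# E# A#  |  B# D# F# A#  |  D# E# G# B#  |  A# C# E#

C#-E#-A# has root A#, degree 1 in A# minor, so i6.
B#-D#-F#-A#: root B# is the supertonic; half-diminished seventh chord there is iiø7.
D#-E#-G#-B#: root E# is the dominant; minor seventh chord there is v42.
A#-C#-E# has root A#, degree 1 in A# minor, so i.

i6 - iiø7 - v42 - i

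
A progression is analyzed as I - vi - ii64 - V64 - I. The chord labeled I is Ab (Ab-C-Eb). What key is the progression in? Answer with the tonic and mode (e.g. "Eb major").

Ab major

I is given as Ab-C-Eb — a major triad with root Ab.
If Ab is scale degree 1 and the mode makes that degree carry a major triad, the tonic is Ab and the mode is major.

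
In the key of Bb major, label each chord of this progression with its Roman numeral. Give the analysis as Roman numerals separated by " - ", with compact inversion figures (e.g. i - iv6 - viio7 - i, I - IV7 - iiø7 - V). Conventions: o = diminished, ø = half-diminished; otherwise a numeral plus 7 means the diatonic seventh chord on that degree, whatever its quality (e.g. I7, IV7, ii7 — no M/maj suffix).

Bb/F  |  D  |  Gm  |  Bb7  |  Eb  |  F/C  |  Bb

I64 - V/vi - vi - V7/IV - IV - V64 - I

Bb/F: root Bb is the tonic; major triad there is I64.
D: a major triad on D, the applied dominant of vi → V/vi.
Gm has root G, degree 6 in Bb major, so vi.
Bb7 is the secondary dominant of IV (dominant seventh chord on Bb): V7/IV.
Eb: major triad on Eb = scale degree 4 → IV.
F/C has root F, degree 5 in Bb major, so V64.
Bb: major triad on Bb = scale degree 1 → I.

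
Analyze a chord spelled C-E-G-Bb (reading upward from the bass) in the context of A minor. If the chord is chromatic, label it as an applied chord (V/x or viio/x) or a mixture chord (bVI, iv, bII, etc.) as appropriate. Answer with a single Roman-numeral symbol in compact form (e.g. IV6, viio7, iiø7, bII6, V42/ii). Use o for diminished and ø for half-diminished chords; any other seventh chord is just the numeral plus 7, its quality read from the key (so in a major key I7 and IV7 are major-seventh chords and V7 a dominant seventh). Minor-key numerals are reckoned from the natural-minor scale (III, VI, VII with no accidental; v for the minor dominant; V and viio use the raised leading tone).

The pitches C-E-G-Bb form a dominant seventh chord rooted on C.
C is not a diatonic chord root with this quality in A minor, but it lies a perfect fifth above F (VI), so the chord functions as an applied dominant of VI.

V7/VI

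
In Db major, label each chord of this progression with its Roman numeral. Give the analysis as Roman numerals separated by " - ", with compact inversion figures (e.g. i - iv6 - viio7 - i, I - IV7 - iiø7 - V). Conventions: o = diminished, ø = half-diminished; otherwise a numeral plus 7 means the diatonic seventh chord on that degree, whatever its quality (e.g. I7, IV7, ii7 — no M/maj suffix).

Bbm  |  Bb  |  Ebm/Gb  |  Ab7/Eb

vi - V/ii - ii6 - V43

Bbm: root Bb is the submediant; minor triad there is vi.
Bb: chromatic; Bb is V of ii, so V/ii.
Ebm/Gb has root Eb, degree 2 in Db major, so ii6.
Ab7/Eb: root Ab is the dominant; dominant seventh chord there is V43.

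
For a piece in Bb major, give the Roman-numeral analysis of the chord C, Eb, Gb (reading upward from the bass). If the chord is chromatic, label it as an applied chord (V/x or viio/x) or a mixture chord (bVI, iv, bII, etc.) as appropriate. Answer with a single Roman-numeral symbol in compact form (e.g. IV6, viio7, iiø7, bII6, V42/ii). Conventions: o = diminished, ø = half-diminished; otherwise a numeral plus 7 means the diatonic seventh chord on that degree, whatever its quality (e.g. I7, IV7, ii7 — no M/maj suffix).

iio

The pitches C-Eb-Gb form a diminished triad rooted on C.
C is the second degree of Bb major. This is the diminished supertonic triad, borrowed from the parallel minor.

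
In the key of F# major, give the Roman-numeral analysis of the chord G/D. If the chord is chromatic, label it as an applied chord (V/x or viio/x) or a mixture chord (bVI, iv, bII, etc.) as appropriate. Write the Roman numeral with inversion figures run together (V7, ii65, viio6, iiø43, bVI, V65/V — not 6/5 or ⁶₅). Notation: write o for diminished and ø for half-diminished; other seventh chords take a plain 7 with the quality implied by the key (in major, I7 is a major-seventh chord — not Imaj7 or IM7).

bII64

Stacked in thirds the chord is G-B-D: a major triad on G.
G is the lowered second degree of F# major (diatonic 2 would be G#). This is the Neapolitan chord — a major triad on the lowered second degree.
With D in the bass the chord is in second inversion, so the figured bass is 64.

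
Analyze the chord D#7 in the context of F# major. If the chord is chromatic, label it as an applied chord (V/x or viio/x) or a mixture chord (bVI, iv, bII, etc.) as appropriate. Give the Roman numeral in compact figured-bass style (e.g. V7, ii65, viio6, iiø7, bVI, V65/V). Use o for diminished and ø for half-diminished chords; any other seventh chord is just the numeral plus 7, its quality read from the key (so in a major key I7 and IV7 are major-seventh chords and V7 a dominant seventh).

The pitches D#-F##-A#-C# form a dominant seventh chord rooted on D#.
D# is not a diatonic chord root with this quality in F# major, but it lies a perfect fifth above G# (ii), so the chord functions as an applied dominant of ii.

V7/ii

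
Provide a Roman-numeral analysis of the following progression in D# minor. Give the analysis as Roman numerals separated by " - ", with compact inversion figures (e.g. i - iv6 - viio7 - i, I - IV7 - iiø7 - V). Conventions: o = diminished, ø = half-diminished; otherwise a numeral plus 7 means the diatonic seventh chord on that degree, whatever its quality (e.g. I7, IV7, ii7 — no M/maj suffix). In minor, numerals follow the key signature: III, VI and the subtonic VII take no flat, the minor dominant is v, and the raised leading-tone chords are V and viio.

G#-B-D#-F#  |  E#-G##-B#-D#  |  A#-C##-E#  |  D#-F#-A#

iv7 - V7/V - V - i

G#-B-D#-F#: minor seventh chord on G# = scale degree 4 → iv7.
E#-G##-B#-D#: a dominant seventh chord on E#, the applied dominant of V → V7/V.
A#-C##-E#: major triad on A# = scale degree 5 → V.
D#-F#-A#: root D# is the tonic; minor triad there is i.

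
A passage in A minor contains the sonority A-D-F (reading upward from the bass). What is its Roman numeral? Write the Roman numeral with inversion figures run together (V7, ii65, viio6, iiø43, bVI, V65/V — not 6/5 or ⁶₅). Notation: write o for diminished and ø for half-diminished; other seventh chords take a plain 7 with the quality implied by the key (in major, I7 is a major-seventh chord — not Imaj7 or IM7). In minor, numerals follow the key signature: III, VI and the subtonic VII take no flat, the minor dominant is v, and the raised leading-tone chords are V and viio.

iv64

Stacked in thirds the chord is D-F-A: a minor triad on D.
D is scale degree 4 in A minor, and a minor triad on that degree is written iv.
With A in the bass the chord is in second inversion, so the figured bass is 64.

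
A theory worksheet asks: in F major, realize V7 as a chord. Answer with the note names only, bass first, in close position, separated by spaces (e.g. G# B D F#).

C E G Bb

The numeral's case and figure indicate a dominant seventh chord. In F major its root, scale degree 5, is C.
Stacking thirds from C gives C-E-G-Bb.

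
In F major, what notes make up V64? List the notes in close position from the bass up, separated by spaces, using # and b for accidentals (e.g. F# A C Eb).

G C E

In F major, the fifth degree is C, and the diatonic chord built there is a major triad.
Stacking thirds from C gives C-E-G.
The figured bass 64 indicates second inversion, placing the fifth (G) in the bass: G-C-E.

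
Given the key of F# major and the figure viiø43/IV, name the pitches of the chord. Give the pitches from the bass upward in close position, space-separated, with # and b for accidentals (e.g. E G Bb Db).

The slash marks an applied leading-tone chord: viio of IV. In F# major, IV is B, so the leading tone to it is A#, a half step below.
Building a half-diminished seventh chord on A# gives A#-C#-E-G#.
With the 43 figure the chord is in second inversion; from the bass E upward in close position it reads E-G#-A#-C#.

E G# A# C#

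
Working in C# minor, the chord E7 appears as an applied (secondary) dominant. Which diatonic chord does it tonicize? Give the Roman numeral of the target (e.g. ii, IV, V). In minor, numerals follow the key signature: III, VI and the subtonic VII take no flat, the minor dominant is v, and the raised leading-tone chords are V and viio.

The chord is a dominant seventh chord on E.
A dominant resolves down a perfect fifth: E → A. In C# minor, A is scale degree 6, i.e. VI.

VI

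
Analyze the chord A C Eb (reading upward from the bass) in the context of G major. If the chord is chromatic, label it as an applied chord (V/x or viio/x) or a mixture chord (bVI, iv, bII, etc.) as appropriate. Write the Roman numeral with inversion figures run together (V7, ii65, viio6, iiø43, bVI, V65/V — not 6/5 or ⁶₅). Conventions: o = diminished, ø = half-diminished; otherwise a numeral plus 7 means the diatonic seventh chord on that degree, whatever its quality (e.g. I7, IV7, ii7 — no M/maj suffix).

The pitches A-C-Eb form a diminished triad rooted on A.
A is the second degree of G major. This is the diminished supertonic triad, borrowed from the parallel minor.

iio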